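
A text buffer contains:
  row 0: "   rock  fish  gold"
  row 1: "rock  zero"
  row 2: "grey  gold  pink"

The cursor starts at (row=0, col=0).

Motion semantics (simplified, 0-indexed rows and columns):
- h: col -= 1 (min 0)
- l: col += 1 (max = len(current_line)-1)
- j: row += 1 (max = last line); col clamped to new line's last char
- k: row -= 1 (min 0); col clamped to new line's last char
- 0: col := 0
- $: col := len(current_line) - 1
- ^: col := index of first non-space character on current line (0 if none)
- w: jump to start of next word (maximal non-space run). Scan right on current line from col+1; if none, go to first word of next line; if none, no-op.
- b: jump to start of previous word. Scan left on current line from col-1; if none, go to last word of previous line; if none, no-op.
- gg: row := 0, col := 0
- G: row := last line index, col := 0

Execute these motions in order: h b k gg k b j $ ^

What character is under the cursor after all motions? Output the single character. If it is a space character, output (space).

After 1 (h): row=0 col=0 char='_'
After 2 (b): row=0 col=0 char='_'
After 3 (k): row=0 col=0 char='_'
After 4 (gg): row=0 col=0 char='_'
After 5 (k): row=0 col=0 char='_'
After 6 (b): row=0 col=0 char='_'
After 7 (j): row=1 col=0 char='r'
After 8 ($): row=1 col=9 char='o'
After 9 (^): row=1 col=0 char='r'

Answer: r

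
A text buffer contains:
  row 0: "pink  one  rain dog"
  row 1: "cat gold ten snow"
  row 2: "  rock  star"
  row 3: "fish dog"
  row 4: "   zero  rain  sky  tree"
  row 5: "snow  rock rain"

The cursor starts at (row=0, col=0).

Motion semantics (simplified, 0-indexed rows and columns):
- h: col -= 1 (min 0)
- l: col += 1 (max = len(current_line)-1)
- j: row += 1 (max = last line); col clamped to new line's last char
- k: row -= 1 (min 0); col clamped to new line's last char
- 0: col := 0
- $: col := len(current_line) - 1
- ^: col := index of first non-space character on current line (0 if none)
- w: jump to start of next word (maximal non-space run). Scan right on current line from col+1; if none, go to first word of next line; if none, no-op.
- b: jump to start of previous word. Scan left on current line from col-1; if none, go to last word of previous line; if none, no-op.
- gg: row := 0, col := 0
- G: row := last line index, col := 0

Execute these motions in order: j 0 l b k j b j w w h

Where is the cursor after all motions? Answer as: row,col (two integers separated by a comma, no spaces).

Answer: 2,7

Derivation:
After 1 (j): row=1 col=0 char='c'
After 2 (0): row=1 col=0 char='c'
After 3 (l): row=1 col=1 char='a'
After 4 (b): row=1 col=0 char='c'
After 5 (k): row=0 col=0 char='p'
After 6 (j): row=1 col=0 char='c'
After 7 (b): row=0 col=16 char='d'
After 8 (j): row=1 col=16 char='w'
After 9 (w): row=2 col=2 char='r'
After 10 (w): row=2 col=8 char='s'
After 11 (h): row=2 col=7 char='_'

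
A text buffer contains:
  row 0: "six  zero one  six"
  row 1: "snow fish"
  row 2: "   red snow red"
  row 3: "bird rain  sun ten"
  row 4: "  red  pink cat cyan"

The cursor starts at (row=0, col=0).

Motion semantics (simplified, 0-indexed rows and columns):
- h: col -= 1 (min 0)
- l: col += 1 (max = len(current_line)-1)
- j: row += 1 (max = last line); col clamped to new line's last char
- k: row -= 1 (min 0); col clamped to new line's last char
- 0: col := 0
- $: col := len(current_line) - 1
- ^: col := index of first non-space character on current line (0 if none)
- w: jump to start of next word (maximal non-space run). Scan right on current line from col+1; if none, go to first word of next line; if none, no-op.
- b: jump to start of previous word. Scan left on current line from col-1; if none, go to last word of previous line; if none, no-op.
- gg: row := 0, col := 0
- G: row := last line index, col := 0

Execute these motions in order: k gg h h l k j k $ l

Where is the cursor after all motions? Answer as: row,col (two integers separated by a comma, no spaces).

After 1 (k): row=0 col=0 char='s'
After 2 (gg): row=0 col=0 char='s'
After 3 (h): row=0 col=0 char='s'
After 4 (h): row=0 col=0 char='s'
After 5 (l): row=0 col=1 char='i'
After 6 (k): row=0 col=1 char='i'
After 7 (j): row=1 col=1 char='n'
After 8 (k): row=0 col=1 char='i'
After 9 ($): row=0 col=17 char='x'
After 10 (l): row=0 col=17 char='x'

Answer: 0,17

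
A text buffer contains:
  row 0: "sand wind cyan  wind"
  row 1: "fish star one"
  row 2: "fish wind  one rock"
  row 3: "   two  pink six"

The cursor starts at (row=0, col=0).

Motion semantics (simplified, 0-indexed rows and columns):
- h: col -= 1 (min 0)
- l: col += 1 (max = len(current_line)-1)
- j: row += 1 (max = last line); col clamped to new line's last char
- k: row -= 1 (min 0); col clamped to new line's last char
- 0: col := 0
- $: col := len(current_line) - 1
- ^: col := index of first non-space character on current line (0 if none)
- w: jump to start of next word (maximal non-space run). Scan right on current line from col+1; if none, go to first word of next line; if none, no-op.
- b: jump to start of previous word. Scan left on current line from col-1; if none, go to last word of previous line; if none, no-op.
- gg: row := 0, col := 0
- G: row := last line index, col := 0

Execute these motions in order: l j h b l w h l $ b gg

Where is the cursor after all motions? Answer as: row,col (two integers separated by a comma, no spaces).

After 1 (l): row=0 col=1 char='a'
After 2 (j): row=1 col=1 char='i'
After 3 (h): row=1 col=0 char='f'
After 4 (b): row=0 col=16 char='w'
After 5 (l): row=0 col=17 char='i'
After 6 (w): row=1 col=0 char='f'
After 7 (h): row=1 col=0 char='f'
After 8 (l): row=1 col=1 char='i'
After 9 ($): row=1 col=12 char='e'
After 10 (b): row=1 col=10 char='o'
After 11 (gg): row=0 col=0 char='s'

Answer: 0,0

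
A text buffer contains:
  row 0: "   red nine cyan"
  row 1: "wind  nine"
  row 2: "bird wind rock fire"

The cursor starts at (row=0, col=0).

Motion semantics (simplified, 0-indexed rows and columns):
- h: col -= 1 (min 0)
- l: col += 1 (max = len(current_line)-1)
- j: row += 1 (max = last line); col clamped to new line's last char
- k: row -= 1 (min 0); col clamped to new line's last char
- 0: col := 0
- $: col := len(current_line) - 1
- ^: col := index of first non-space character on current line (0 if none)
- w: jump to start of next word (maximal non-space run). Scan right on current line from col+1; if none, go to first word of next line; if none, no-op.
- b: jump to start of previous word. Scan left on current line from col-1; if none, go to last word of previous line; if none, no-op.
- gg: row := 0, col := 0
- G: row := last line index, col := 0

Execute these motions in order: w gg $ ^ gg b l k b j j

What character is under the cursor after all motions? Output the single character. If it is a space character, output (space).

After 1 (w): row=0 col=3 char='r'
After 2 (gg): row=0 col=0 char='_'
After 3 ($): row=0 col=15 char='n'
After 4 (^): row=0 col=3 char='r'
After 5 (gg): row=0 col=0 char='_'
After 6 (b): row=0 col=0 char='_'
After 7 (l): row=0 col=1 char='_'
After 8 (k): row=0 col=1 char='_'
After 9 (b): row=0 col=1 char='_'
After 10 (j): row=1 col=1 char='i'
After 11 (j): row=2 col=1 char='i'

Answer: i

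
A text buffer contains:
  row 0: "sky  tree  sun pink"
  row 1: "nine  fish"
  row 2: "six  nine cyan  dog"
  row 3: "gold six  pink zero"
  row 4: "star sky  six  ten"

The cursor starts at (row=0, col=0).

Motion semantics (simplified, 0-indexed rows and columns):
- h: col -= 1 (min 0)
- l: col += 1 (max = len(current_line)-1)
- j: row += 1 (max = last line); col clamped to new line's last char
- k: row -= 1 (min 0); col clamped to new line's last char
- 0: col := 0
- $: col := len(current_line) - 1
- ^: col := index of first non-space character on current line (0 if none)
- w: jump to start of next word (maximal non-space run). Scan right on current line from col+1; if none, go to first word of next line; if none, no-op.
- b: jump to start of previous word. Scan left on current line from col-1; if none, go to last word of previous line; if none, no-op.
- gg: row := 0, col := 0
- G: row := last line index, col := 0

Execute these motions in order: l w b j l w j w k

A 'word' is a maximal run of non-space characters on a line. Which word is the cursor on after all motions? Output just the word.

Answer: fish

Derivation:
After 1 (l): row=0 col=1 char='k'
After 2 (w): row=0 col=5 char='t'
After 3 (b): row=0 col=0 char='s'
After 4 (j): row=1 col=0 char='n'
After 5 (l): row=1 col=1 char='i'
After 6 (w): row=1 col=6 char='f'
After 7 (j): row=2 col=6 char='i'
After 8 (w): row=2 col=10 char='c'
After 9 (k): row=1 col=9 char='h'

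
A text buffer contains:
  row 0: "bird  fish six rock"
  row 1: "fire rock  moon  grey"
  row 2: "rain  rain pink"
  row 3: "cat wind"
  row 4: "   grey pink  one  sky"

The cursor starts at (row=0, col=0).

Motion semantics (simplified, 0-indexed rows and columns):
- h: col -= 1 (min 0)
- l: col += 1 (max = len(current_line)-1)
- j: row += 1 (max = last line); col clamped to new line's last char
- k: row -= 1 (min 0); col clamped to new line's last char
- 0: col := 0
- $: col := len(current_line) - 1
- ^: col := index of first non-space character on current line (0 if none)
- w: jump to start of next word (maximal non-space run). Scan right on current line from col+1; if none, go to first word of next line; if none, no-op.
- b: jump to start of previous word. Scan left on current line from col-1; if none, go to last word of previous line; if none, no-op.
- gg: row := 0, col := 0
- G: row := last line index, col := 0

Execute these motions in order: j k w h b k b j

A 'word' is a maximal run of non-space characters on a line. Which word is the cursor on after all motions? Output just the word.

Answer: fire

Derivation:
After 1 (j): row=1 col=0 char='f'
After 2 (k): row=0 col=0 char='b'
After 3 (w): row=0 col=6 char='f'
After 4 (h): row=0 col=5 char='_'
After 5 (b): row=0 col=0 char='b'
After 6 (k): row=0 col=0 char='b'
After 7 (b): row=0 col=0 char='b'
After 8 (j): row=1 col=0 char='f'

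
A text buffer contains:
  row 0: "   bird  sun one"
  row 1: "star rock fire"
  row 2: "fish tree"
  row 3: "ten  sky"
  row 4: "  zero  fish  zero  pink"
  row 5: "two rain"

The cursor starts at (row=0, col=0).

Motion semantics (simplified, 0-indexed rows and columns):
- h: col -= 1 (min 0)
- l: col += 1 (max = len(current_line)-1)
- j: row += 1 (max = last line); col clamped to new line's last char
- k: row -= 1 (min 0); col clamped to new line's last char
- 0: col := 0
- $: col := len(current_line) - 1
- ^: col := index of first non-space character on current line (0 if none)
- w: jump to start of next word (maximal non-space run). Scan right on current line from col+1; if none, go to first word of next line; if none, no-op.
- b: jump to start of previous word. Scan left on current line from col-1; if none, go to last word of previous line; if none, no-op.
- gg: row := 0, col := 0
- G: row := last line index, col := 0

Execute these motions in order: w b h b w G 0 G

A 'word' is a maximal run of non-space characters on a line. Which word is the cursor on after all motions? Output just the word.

Answer: two

Derivation:
After 1 (w): row=0 col=3 char='b'
After 2 (b): row=0 col=3 char='b'
After 3 (h): row=0 col=2 char='_'
After 4 (b): row=0 col=2 char='_'
After 5 (w): row=0 col=3 char='b'
After 6 (G): row=5 col=0 char='t'
After 7 (0): row=5 col=0 char='t'
After 8 (G): row=5 col=0 char='t'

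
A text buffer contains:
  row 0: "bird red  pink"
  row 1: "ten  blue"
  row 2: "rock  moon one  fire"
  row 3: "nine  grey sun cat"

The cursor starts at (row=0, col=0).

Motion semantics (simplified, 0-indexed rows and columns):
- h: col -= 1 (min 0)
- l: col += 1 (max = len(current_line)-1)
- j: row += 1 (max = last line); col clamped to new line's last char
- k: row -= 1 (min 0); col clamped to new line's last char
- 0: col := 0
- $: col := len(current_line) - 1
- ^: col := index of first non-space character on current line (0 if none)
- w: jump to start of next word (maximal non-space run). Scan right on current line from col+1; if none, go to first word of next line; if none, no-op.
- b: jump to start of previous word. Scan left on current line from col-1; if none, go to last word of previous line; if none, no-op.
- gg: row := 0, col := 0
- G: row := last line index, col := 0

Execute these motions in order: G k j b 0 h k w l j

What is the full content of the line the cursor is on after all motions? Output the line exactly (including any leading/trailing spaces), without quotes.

Answer: rock  moon one  fire

Derivation:
After 1 (G): row=3 col=0 char='n'
After 2 (k): row=2 col=0 char='r'
After 3 (j): row=3 col=0 char='n'
After 4 (b): row=2 col=16 char='f'
After 5 (0): row=2 col=0 char='r'
After 6 (h): row=2 col=0 char='r'
After 7 (k): row=1 col=0 char='t'
After 8 (w): row=1 col=5 char='b'
After 9 (l): row=1 col=6 char='l'
After 10 (j): row=2 col=6 char='m'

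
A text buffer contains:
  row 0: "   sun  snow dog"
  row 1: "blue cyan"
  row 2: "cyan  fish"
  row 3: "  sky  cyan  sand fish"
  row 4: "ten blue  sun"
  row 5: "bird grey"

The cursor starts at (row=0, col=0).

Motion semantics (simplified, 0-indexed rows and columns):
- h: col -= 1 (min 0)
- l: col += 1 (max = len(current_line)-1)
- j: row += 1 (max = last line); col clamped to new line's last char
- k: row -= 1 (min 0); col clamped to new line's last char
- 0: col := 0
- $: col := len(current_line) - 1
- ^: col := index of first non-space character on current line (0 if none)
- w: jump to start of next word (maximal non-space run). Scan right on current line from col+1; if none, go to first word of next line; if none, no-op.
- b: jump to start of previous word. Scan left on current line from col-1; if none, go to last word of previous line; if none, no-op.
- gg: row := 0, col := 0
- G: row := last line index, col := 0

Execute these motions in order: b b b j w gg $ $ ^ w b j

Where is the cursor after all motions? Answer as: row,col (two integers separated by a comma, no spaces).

Answer: 1,3

Derivation:
After 1 (b): row=0 col=0 char='_'
After 2 (b): row=0 col=0 char='_'
After 3 (b): row=0 col=0 char='_'
After 4 (j): row=1 col=0 char='b'
After 5 (w): row=1 col=5 char='c'
After 6 (gg): row=0 col=0 char='_'
After 7 ($): row=0 col=15 char='g'
After 8 ($): row=0 col=15 char='g'
After 9 (^): row=0 col=3 char='s'
After 10 (w): row=0 col=8 char='s'
After 11 (b): row=0 col=3 char='s'
After 12 (j): row=1 col=3 char='e'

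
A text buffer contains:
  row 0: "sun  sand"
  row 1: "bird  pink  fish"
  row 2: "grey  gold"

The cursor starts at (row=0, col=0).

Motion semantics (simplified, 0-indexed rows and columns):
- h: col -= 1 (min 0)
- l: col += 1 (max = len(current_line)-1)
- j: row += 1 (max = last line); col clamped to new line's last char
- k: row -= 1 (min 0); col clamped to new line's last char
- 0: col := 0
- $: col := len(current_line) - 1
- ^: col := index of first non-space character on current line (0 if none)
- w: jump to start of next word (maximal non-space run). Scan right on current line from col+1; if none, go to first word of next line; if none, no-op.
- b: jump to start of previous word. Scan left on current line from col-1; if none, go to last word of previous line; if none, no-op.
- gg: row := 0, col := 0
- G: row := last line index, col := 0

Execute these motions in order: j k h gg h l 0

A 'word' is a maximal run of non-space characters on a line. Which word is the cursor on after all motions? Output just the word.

Answer: sun

Derivation:
After 1 (j): row=1 col=0 char='b'
After 2 (k): row=0 col=0 char='s'
After 3 (h): row=0 col=0 char='s'
After 4 (gg): row=0 col=0 char='s'
After 5 (h): row=0 col=0 char='s'
After 6 (l): row=0 col=1 char='u'
After 7 (0): row=0 col=0 char='s'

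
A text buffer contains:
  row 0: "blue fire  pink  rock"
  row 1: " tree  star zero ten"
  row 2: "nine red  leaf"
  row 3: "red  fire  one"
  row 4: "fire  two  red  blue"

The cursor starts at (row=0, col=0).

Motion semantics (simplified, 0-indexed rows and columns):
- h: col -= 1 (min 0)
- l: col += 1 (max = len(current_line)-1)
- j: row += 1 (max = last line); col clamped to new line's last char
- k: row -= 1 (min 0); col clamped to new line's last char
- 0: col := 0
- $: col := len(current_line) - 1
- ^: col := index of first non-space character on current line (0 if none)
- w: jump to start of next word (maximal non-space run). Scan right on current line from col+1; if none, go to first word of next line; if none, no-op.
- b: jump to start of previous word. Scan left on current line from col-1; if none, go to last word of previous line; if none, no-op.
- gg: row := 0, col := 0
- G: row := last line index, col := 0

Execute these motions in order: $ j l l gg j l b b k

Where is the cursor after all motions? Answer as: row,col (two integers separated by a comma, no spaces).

After 1 ($): row=0 col=20 char='k'
After 2 (j): row=1 col=19 char='n'
After 3 (l): row=1 col=19 char='n'
After 4 (l): row=1 col=19 char='n'
After 5 (gg): row=0 col=0 char='b'
After 6 (j): row=1 col=0 char='_'
After 7 (l): row=1 col=1 char='t'
After 8 (b): row=0 col=17 char='r'
After 9 (b): row=0 col=11 char='p'
After 10 (k): row=0 col=11 char='p'

Answer: 0,11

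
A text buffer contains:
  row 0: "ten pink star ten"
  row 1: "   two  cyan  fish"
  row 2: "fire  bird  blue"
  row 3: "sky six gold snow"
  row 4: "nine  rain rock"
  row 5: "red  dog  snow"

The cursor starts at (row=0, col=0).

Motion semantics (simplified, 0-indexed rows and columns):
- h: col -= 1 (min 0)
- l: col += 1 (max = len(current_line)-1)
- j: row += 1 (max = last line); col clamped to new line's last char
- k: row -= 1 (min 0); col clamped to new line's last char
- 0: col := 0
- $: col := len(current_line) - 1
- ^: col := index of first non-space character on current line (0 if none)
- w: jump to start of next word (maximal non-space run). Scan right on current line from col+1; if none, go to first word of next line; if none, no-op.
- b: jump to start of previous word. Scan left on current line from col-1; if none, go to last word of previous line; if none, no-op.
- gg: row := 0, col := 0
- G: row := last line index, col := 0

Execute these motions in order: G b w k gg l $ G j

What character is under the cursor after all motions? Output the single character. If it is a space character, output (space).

After 1 (G): row=5 col=0 char='r'
After 2 (b): row=4 col=11 char='r'
After 3 (w): row=5 col=0 char='r'
After 4 (k): row=4 col=0 char='n'
After 5 (gg): row=0 col=0 char='t'
After 6 (l): row=0 col=1 char='e'
After 7 ($): row=0 col=16 char='n'
After 8 (G): row=5 col=0 char='r'
After 9 (j): row=5 col=0 char='r'

Answer: r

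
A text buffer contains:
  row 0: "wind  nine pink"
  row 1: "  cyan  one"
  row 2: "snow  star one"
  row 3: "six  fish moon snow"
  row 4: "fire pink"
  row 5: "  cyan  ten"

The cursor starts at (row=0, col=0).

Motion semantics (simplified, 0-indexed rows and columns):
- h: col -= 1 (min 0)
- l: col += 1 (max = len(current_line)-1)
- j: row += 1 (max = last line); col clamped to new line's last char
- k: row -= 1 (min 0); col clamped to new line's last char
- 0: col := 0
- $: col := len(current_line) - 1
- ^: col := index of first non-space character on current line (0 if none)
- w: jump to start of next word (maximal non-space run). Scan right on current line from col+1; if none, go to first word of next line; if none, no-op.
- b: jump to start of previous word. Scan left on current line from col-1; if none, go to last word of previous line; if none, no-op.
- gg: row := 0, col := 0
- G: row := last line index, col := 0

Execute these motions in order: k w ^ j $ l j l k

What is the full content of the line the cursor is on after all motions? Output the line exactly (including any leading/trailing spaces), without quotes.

After 1 (k): row=0 col=0 char='w'
After 2 (w): row=0 col=6 char='n'
After 3 (^): row=0 col=0 char='w'
After 4 (j): row=1 col=0 char='_'
After 5 ($): row=1 col=10 char='e'
After 6 (l): row=1 col=10 char='e'
After 7 (j): row=2 col=10 char='_'
After 8 (l): row=2 col=11 char='o'
After 9 (k): row=1 col=10 char='e'

Answer:   cyan  one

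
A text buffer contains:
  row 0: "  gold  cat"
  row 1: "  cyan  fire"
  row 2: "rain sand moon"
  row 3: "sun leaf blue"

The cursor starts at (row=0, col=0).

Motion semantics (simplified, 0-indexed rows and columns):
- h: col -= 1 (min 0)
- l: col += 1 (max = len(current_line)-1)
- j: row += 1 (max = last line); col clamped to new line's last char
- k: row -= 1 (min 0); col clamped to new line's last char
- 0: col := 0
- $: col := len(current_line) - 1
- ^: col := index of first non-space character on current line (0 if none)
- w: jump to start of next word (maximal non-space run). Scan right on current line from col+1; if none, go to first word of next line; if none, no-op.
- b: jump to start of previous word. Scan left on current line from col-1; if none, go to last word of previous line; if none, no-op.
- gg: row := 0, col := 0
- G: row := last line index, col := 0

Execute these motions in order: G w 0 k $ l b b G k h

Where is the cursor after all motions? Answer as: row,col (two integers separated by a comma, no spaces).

Answer: 2,0

Derivation:
After 1 (G): row=3 col=0 char='s'
After 2 (w): row=3 col=4 char='l'
After 3 (0): row=3 col=0 char='s'
After 4 (k): row=2 col=0 char='r'
After 5 ($): row=2 col=13 char='n'
After 6 (l): row=2 col=13 char='n'
After 7 (b): row=2 col=10 char='m'
After 8 (b): row=2 col=5 char='s'
After 9 (G): row=3 col=0 char='s'
After 10 (k): row=2 col=0 char='r'
After 11 (h): row=2 col=0 char='r'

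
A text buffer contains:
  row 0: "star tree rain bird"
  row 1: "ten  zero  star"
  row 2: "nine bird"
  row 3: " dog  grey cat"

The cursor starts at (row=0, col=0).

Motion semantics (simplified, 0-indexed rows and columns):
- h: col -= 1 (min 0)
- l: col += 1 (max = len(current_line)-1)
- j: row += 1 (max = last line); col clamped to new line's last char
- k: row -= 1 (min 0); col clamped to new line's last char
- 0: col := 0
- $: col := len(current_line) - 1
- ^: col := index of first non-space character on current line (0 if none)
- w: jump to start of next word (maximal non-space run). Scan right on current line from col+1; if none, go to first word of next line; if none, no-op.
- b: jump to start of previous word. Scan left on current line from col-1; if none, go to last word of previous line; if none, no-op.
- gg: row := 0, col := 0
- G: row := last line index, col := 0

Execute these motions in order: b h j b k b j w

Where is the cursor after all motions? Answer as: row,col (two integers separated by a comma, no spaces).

After 1 (b): row=0 col=0 char='s'
After 2 (h): row=0 col=0 char='s'
After 3 (j): row=1 col=0 char='t'
After 4 (b): row=0 col=15 char='b'
After 5 (k): row=0 col=15 char='b'
After 6 (b): row=0 col=10 char='r'
After 7 (j): row=1 col=10 char='_'
After 8 (w): row=1 col=11 char='s'

Answer: 1,11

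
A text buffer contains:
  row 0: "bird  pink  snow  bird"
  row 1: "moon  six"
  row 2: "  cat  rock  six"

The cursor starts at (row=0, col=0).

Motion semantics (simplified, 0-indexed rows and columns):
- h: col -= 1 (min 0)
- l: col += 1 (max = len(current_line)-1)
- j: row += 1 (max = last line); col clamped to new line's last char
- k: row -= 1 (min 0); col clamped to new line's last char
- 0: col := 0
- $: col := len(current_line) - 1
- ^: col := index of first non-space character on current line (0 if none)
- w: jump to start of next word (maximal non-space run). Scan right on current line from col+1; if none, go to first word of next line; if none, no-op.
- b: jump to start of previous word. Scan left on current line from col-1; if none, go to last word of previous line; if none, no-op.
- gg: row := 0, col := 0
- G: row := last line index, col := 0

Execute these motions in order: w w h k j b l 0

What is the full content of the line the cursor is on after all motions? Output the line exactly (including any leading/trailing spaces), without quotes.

After 1 (w): row=0 col=6 char='p'
After 2 (w): row=0 col=12 char='s'
After 3 (h): row=0 col=11 char='_'
After 4 (k): row=0 col=11 char='_'
After 5 (j): row=1 col=8 char='x'
After 6 (b): row=1 col=6 char='s'
After 7 (l): row=1 col=7 char='i'
After 8 (0): row=1 col=0 char='m'

Answer: moon  six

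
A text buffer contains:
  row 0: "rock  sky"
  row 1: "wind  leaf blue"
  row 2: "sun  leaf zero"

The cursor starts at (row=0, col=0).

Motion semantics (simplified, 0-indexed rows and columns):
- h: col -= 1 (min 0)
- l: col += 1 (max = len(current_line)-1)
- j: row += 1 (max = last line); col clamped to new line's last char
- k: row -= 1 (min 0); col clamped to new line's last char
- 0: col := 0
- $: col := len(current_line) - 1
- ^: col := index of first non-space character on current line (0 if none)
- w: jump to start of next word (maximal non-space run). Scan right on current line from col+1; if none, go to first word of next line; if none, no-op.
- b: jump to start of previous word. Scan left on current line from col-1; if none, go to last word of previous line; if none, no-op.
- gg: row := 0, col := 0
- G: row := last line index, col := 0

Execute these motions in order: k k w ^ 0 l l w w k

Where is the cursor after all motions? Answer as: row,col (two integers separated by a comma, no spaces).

After 1 (k): row=0 col=0 char='r'
After 2 (k): row=0 col=0 char='r'
After 3 (w): row=0 col=6 char='s'
After 4 (^): row=0 col=0 char='r'
After 5 (0): row=0 col=0 char='r'
After 6 (l): row=0 col=1 char='o'
After 7 (l): row=0 col=2 char='c'
After 8 (w): row=0 col=6 char='s'
After 9 (w): row=1 col=0 char='w'
After 10 (k): row=0 col=0 char='r'

Answer: 0,0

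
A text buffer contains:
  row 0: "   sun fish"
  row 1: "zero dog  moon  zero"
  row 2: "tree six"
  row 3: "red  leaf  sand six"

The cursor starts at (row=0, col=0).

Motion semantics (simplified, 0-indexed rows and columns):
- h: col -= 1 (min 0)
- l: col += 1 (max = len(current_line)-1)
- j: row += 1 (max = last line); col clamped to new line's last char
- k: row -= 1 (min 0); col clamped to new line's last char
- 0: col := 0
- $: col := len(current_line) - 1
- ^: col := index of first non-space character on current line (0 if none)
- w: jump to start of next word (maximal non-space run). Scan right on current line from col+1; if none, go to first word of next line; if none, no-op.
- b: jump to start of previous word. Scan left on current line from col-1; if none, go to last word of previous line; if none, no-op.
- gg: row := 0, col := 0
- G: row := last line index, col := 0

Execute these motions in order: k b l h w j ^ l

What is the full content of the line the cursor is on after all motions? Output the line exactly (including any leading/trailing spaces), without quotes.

After 1 (k): row=0 col=0 char='_'
After 2 (b): row=0 col=0 char='_'
After 3 (l): row=0 col=1 char='_'
After 4 (h): row=0 col=0 char='_'
After 5 (w): row=0 col=3 char='s'
After 6 (j): row=1 col=3 char='o'
After 7 (^): row=1 col=0 char='z'
After 8 (l): row=1 col=1 char='e'

Answer: zero dog  moon  zero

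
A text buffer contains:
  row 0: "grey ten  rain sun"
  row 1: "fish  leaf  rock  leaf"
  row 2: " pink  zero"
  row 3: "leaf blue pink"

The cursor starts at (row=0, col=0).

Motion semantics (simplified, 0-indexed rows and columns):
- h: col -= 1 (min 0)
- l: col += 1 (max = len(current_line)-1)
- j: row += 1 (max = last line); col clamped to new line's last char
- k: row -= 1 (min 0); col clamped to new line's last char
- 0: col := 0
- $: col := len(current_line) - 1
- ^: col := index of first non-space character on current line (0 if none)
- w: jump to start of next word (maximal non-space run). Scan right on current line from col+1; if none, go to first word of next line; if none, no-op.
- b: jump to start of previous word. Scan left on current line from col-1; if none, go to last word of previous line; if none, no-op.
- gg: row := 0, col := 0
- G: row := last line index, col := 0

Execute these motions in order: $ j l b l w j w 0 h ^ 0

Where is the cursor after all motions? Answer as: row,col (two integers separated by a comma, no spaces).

Answer: 3,0

Derivation:
After 1 ($): row=0 col=17 char='n'
After 2 (j): row=1 col=17 char='_'
After 3 (l): row=1 col=18 char='l'
After 4 (b): row=1 col=12 char='r'
After 5 (l): row=1 col=13 char='o'
After 6 (w): row=1 col=18 char='l'
After 7 (j): row=2 col=10 char='o'
After 8 (w): row=3 col=0 char='l'
After 9 (0): row=3 col=0 char='l'
After 10 (h): row=3 col=0 char='l'
After 11 (^): row=3 col=0 char='l'
After 12 (0): row=3 col=0 char='l'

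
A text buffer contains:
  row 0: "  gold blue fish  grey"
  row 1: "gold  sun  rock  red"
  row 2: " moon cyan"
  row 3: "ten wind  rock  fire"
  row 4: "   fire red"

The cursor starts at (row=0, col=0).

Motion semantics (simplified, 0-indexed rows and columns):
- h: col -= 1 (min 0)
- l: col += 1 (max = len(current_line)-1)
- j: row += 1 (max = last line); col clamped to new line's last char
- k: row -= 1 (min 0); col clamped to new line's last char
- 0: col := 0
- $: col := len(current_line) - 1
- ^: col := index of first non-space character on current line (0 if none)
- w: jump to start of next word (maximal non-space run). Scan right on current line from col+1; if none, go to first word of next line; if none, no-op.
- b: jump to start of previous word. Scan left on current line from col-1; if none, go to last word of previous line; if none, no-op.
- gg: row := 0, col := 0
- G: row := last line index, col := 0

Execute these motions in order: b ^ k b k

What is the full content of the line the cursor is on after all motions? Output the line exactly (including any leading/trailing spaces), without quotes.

After 1 (b): row=0 col=0 char='_'
After 2 (^): row=0 col=2 char='g'
After 3 (k): row=0 col=2 char='g'
After 4 (b): row=0 col=2 char='g'
After 5 (k): row=0 col=2 char='g'

Answer:   gold blue fish  grey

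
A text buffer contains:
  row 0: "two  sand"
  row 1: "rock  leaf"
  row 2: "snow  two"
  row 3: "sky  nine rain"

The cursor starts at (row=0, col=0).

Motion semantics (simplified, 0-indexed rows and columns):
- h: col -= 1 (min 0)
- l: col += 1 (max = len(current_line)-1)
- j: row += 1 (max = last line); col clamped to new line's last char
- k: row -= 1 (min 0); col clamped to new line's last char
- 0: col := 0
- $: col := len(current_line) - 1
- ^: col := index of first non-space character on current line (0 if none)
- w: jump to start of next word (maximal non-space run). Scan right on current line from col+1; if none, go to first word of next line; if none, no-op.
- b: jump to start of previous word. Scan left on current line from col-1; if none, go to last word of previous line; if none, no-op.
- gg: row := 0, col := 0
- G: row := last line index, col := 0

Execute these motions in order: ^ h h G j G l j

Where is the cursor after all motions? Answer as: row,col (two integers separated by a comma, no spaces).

After 1 (^): row=0 col=0 char='t'
After 2 (h): row=0 col=0 char='t'
After 3 (h): row=0 col=0 char='t'
After 4 (G): row=3 col=0 char='s'
After 5 (j): row=3 col=0 char='s'
After 6 (G): row=3 col=0 char='s'
After 7 (l): row=3 col=1 char='k'
After 8 (j): row=3 col=1 char='k'

Answer: 3,1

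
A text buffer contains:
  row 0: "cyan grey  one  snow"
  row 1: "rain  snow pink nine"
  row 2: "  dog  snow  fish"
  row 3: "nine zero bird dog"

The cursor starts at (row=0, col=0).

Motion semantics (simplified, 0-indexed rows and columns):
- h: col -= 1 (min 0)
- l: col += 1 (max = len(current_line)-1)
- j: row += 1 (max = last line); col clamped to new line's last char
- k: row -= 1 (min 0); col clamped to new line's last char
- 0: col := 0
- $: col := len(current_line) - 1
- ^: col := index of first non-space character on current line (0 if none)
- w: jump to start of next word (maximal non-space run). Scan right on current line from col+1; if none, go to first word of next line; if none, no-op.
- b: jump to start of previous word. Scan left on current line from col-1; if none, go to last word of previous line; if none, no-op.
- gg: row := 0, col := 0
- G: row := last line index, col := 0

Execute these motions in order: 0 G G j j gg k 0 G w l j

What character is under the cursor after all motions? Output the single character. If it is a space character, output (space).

Answer: e

Derivation:
After 1 (0): row=0 col=0 char='c'
After 2 (G): row=3 col=0 char='n'
After 3 (G): row=3 col=0 char='n'
After 4 (j): row=3 col=0 char='n'
After 5 (j): row=3 col=0 char='n'
After 6 (gg): row=0 col=0 char='c'
After 7 (k): row=0 col=0 char='c'
After 8 (0): row=0 col=0 char='c'
After 9 (G): row=3 col=0 char='n'
After 10 (w): row=3 col=5 char='z'
After 11 (l): row=3 col=6 char='e'
After 12 (j): row=3 col=6 char='e'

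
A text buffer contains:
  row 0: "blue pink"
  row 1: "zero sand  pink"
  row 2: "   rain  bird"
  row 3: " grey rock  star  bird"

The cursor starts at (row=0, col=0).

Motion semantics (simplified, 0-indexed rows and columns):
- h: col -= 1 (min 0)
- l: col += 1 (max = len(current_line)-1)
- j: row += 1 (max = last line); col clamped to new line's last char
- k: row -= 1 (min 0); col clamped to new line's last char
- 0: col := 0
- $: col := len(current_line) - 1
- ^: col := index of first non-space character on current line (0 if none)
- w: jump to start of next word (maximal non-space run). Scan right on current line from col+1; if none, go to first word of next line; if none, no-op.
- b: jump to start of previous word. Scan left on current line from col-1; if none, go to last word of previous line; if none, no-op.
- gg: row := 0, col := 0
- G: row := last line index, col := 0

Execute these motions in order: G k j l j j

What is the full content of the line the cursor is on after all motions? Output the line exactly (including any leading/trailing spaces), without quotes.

After 1 (G): row=3 col=0 char='_'
After 2 (k): row=2 col=0 char='_'
After 3 (j): row=3 col=0 char='_'
After 4 (l): row=3 col=1 char='g'
After 5 (j): row=3 col=1 char='g'
After 6 (j): row=3 col=1 char='g'

Answer:  grey rock  star  bird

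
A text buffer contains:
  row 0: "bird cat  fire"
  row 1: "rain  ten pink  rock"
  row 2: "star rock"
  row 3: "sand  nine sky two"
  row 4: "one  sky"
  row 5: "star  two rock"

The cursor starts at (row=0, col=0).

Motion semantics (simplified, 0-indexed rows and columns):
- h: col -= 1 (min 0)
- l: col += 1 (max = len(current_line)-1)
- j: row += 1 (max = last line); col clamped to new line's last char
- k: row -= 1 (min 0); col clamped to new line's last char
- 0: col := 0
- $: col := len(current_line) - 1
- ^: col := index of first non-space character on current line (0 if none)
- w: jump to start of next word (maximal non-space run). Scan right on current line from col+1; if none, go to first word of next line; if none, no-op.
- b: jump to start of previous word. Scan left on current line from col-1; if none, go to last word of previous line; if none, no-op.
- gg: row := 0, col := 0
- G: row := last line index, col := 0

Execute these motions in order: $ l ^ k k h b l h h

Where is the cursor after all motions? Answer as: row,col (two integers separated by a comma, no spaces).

After 1 ($): row=0 col=13 char='e'
After 2 (l): row=0 col=13 char='e'
After 3 (^): row=0 col=0 char='b'
After 4 (k): row=0 col=0 char='b'
After 5 (k): row=0 col=0 char='b'
After 6 (h): row=0 col=0 char='b'
After 7 (b): row=0 col=0 char='b'
After 8 (l): row=0 col=1 char='i'
After 9 (h): row=0 col=0 char='b'
After 10 (h): row=0 col=0 char='b'

Answer: 0,0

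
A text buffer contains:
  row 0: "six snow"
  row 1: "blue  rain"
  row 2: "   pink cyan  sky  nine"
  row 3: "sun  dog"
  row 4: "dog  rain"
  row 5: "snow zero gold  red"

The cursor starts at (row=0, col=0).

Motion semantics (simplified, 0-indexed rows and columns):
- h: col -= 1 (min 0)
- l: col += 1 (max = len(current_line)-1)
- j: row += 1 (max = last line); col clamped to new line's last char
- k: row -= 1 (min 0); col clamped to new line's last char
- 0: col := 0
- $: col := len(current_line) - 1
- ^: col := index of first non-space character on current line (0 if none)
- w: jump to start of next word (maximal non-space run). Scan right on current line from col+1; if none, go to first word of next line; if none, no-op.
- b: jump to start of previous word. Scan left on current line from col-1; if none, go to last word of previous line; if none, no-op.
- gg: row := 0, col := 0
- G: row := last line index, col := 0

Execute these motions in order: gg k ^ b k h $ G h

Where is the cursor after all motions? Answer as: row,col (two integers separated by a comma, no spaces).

Answer: 5,0

Derivation:
After 1 (gg): row=0 col=0 char='s'
After 2 (k): row=0 col=0 char='s'
After 3 (^): row=0 col=0 char='s'
After 4 (b): row=0 col=0 char='s'
After 5 (k): row=0 col=0 char='s'
After 6 (h): row=0 col=0 char='s'
After 7 ($): row=0 col=7 char='w'
After 8 (G): row=5 col=0 char='s'
After 9 (h): row=5 col=0 char='s'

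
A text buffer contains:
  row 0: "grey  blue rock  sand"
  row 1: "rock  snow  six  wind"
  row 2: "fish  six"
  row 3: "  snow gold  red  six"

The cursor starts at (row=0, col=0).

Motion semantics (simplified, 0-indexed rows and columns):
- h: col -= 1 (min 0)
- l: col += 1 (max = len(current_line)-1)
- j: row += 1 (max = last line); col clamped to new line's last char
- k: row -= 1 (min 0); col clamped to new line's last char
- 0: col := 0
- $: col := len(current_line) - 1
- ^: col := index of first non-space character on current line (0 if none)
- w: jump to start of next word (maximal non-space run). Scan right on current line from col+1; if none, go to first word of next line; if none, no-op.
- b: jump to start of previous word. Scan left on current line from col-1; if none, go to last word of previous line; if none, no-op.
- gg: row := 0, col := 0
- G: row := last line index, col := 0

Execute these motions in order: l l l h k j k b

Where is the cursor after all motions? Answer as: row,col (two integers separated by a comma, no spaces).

After 1 (l): row=0 col=1 char='r'
After 2 (l): row=0 col=2 char='e'
After 3 (l): row=0 col=3 char='y'
After 4 (h): row=0 col=2 char='e'
After 5 (k): row=0 col=2 char='e'
After 6 (j): row=1 col=2 char='c'
After 7 (k): row=0 col=2 char='e'
After 8 (b): row=0 col=0 char='g'

Answer: 0,0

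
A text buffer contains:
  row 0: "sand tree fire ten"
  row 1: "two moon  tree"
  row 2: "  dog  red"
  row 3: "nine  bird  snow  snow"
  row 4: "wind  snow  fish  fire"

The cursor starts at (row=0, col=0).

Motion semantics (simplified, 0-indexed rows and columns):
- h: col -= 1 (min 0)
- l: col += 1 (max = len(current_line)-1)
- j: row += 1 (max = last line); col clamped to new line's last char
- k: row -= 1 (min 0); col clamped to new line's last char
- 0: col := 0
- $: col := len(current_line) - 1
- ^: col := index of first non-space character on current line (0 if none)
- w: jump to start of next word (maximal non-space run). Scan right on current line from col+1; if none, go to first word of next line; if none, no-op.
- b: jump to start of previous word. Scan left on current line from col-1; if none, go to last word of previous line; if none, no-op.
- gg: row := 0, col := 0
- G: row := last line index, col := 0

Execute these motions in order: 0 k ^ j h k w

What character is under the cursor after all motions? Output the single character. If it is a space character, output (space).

After 1 (0): row=0 col=0 char='s'
After 2 (k): row=0 col=0 char='s'
After 3 (^): row=0 col=0 char='s'
After 4 (j): row=1 col=0 char='t'
After 5 (h): row=1 col=0 char='t'
After 6 (k): row=0 col=0 char='s'
After 7 (w): row=0 col=5 char='t'

Answer: t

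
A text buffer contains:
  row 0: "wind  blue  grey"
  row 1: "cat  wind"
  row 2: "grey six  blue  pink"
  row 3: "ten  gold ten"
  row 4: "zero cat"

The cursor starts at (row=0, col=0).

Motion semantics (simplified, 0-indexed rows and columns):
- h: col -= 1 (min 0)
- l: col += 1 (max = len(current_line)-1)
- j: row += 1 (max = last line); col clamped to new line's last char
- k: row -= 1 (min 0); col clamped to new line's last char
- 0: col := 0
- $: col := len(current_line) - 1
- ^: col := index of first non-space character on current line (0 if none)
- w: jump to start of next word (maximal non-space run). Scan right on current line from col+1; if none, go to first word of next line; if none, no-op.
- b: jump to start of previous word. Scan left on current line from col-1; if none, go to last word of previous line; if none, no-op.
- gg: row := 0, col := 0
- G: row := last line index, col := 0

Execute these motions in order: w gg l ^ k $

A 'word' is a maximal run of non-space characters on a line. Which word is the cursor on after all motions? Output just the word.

Answer: grey

Derivation:
After 1 (w): row=0 col=6 char='b'
After 2 (gg): row=0 col=0 char='w'
After 3 (l): row=0 col=1 char='i'
After 4 (^): row=0 col=0 char='w'
After 5 (k): row=0 col=0 char='w'
After 6 ($): row=0 col=15 char='y'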